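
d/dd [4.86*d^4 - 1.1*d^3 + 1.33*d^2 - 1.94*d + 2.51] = 19.44*d^3 - 3.3*d^2 + 2.66*d - 1.94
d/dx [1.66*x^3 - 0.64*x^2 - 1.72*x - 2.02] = 4.98*x^2 - 1.28*x - 1.72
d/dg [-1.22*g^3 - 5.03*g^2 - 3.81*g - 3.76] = -3.66*g^2 - 10.06*g - 3.81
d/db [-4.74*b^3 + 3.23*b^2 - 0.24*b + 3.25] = -14.22*b^2 + 6.46*b - 0.24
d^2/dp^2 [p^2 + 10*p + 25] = 2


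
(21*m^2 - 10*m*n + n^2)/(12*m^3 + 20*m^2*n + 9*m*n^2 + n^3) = (21*m^2 - 10*m*n + n^2)/(12*m^3 + 20*m^2*n + 9*m*n^2 + n^3)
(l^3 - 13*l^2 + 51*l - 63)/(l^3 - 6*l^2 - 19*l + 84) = (l - 3)/(l + 4)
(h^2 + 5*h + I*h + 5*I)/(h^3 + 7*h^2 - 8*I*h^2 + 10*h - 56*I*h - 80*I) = (h + I)/(h^2 + h*(2 - 8*I) - 16*I)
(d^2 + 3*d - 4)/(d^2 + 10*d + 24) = (d - 1)/(d + 6)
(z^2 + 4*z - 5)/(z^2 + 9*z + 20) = (z - 1)/(z + 4)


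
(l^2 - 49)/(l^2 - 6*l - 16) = (49 - l^2)/(-l^2 + 6*l + 16)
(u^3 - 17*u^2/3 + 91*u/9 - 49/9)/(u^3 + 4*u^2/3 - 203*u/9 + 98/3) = (u - 1)/(u + 6)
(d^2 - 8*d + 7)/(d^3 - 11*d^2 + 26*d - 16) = (d - 7)/(d^2 - 10*d + 16)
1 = 1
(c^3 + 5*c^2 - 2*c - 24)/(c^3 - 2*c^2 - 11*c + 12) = (c^2 + 2*c - 8)/(c^2 - 5*c + 4)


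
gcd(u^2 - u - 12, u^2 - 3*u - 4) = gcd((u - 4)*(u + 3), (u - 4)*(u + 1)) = u - 4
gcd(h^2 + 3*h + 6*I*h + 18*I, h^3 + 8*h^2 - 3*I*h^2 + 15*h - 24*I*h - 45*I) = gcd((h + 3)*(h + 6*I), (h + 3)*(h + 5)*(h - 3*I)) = h + 3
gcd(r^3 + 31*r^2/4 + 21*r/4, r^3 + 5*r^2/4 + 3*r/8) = r^2 + 3*r/4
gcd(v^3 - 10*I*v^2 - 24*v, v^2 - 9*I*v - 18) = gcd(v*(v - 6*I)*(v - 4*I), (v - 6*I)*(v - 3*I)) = v - 6*I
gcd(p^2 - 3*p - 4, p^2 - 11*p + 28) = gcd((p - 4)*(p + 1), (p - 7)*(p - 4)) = p - 4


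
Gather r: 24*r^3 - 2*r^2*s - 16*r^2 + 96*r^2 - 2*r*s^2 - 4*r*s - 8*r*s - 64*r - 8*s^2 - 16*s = 24*r^3 + r^2*(80 - 2*s) + r*(-2*s^2 - 12*s - 64) - 8*s^2 - 16*s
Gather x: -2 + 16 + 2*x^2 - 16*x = 2*x^2 - 16*x + 14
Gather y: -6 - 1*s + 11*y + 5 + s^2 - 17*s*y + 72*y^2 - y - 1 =s^2 - s + 72*y^2 + y*(10 - 17*s) - 2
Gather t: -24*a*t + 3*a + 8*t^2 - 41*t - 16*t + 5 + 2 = 3*a + 8*t^2 + t*(-24*a - 57) + 7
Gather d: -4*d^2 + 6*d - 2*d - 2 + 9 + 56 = -4*d^2 + 4*d + 63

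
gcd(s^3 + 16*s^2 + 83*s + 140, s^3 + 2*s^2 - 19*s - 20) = s + 5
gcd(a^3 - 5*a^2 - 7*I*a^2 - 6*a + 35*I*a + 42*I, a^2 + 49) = a - 7*I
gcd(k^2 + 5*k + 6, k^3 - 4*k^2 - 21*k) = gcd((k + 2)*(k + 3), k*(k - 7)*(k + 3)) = k + 3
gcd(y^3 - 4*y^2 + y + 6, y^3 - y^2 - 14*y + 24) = y^2 - 5*y + 6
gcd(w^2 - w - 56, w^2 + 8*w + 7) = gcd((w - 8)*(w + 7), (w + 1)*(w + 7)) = w + 7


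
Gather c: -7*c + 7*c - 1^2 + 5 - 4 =0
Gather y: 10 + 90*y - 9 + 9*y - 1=99*y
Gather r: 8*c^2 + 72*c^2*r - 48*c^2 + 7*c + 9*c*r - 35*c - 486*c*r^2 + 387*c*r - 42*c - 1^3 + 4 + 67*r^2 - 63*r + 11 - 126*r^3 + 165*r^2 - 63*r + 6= -40*c^2 - 70*c - 126*r^3 + r^2*(232 - 486*c) + r*(72*c^2 + 396*c - 126) + 20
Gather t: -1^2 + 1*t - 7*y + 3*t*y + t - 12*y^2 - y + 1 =t*(3*y + 2) - 12*y^2 - 8*y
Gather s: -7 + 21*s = 21*s - 7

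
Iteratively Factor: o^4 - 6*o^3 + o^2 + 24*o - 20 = (o + 2)*(o^3 - 8*o^2 + 17*o - 10) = (o - 1)*(o + 2)*(o^2 - 7*o + 10) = (o - 5)*(o - 1)*(o + 2)*(o - 2)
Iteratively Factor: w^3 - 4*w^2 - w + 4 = (w + 1)*(w^2 - 5*w + 4) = (w - 4)*(w + 1)*(w - 1)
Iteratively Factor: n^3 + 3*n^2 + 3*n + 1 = (n + 1)*(n^2 + 2*n + 1) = (n + 1)^2*(n + 1)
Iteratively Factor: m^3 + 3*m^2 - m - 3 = (m - 1)*(m^2 + 4*m + 3) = (m - 1)*(m + 1)*(m + 3)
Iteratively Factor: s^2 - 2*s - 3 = (s + 1)*(s - 3)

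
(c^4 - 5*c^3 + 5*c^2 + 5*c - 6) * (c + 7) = c^5 + 2*c^4 - 30*c^3 + 40*c^2 + 29*c - 42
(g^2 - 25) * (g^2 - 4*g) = g^4 - 4*g^3 - 25*g^2 + 100*g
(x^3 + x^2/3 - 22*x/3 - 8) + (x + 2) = x^3 + x^2/3 - 19*x/3 - 6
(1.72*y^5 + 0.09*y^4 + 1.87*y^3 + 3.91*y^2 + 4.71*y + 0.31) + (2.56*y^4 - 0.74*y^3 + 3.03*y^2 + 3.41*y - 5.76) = 1.72*y^5 + 2.65*y^4 + 1.13*y^3 + 6.94*y^2 + 8.12*y - 5.45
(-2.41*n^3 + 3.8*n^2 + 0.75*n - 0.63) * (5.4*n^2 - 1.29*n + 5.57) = -13.014*n^5 + 23.6289*n^4 - 14.2757*n^3 + 16.7965*n^2 + 4.9902*n - 3.5091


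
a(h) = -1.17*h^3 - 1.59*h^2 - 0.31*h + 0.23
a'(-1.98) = -7.77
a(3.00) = -46.60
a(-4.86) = 98.49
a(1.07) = -3.36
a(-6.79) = 295.29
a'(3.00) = -41.44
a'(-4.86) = -67.76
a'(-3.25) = -27.05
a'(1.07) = -7.73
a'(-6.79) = -140.54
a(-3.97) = 49.61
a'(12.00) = -543.91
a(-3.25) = 24.61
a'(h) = -3.51*h^2 - 3.18*h - 0.31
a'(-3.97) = -43.01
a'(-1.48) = -3.29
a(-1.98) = 3.69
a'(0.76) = -4.75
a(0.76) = -1.44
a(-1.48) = 1.00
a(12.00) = -2254.21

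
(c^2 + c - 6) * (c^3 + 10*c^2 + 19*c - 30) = c^5 + 11*c^4 + 23*c^3 - 71*c^2 - 144*c + 180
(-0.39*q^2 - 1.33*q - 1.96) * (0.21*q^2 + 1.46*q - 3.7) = -0.0819*q^4 - 0.8487*q^3 - 0.9104*q^2 + 2.0594*q + 7.252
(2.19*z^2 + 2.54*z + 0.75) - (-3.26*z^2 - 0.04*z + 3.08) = 5.45*z^2 + 2.58*z - 2.33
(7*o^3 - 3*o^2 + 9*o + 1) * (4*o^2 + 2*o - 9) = 28*o^5 + 2*o^4 - 33*o^3 + 49*o^2 - 79*o - 9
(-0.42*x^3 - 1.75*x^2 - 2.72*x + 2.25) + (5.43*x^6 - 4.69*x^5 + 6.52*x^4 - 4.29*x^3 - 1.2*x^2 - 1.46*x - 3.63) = 5.43*x^6 - 4.69*x^5 + 6.52*x^4 - 4.71*x^3 - 2.95*x^2 - 4.18*x - 1.38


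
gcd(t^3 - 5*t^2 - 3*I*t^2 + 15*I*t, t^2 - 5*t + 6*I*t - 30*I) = t - 5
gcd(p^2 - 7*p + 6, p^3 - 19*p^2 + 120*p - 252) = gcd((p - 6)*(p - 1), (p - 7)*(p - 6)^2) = p - 6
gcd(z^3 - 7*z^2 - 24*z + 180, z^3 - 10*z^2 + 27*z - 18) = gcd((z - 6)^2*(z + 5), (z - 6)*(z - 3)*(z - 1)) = z - 6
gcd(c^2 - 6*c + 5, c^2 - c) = c - 1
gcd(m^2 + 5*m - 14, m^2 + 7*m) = m + 7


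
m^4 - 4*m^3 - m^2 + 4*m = m*(m - 4)*(m - 1)*(m + 1)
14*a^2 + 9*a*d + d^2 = (2*a + d)*(7*a + d)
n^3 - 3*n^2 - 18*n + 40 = (n - 5)*(n - 2)*(n + 4)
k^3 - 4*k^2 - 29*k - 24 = (k - 8)*(k + 1)*(k + 3)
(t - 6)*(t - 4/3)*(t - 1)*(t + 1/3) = t^4 - 8*t^3 + 113*t^2/9 - 26*t/9 - 8/3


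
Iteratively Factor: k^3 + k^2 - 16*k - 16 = (k + 4)*(k^2 - 3*k - 4) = (k + 1)*(k + 4)*(k - 4)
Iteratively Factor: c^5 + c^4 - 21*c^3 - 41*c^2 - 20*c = (c + 1)*(c^4 - 21*c^2 - 20*c) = c*(c + 1)*(c^3 - 21*c - 20) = c*(c + 1)*(c + 4)*(c^2 - 4*c - 5) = c*(c - 5)*(c + 1)*(c + 4)*(c + 1)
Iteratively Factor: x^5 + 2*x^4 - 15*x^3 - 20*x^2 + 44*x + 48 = (x + 4)*(x^4 - 2*x^3 - 7*x^2 + 8*x + 12) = (x - 3)*(x + 4)*(x^3 + x^2 - 4*x - 4) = (x - 3)*(x + 1)*(x + 4)*(x^2 - 4) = (x - 3)*(x - 2)*(x + 1)*(x + 4)*(x + 2)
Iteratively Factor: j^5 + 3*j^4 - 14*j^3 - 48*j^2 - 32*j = (j + 2)*(j^4 + j^3 - 16*j^2 - 16*j) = (j + 2)*(j + 4)*(j^3 - 3*j^2 - 4*j) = j*(j + 2)*(j + 4)*(j^2 - 3*j - 4) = j*(j + 1)*(j + 2)*(j + 4)*(j - 4)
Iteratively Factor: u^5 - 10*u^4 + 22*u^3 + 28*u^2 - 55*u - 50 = (u + 1)*(u^4 - 11*u^3 + 33*u^2 - 5*u - 50) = (u + 1)^2*(u^3 - 12*u^2 + 45*u - 50) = (u - 2)*(u + 1)^2*(u^2 - 10*u + 25) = (u - 5)*(u - 2)*(u + 1)^2*(u - 5)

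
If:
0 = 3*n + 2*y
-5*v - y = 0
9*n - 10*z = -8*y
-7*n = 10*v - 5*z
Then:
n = 0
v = 0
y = 0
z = 0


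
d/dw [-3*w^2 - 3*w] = -6*w - 3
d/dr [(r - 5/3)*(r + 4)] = 2*r + 7/3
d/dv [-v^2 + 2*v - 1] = 2 - 2*v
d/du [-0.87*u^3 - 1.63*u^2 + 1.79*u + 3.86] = -2.61*u^2 - 3.26*u + 1.79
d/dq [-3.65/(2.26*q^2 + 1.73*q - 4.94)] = (16.498*q + 6.3145)/(2.26*q^2 + 1.73*q - 4.94)^2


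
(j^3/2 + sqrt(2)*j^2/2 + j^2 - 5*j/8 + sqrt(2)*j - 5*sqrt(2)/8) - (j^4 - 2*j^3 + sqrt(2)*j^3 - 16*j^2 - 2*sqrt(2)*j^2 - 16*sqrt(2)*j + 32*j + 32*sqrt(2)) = -j^4 - sqrt(2)*j^3 + 5*j^3/2 + 5*sqrt(2)*j^2/2 + 17*j^2 - 261*j/8 + 17*sqrt(2)*j - 261*sqrt(2)/8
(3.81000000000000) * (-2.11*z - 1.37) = -8.0391*z - 5.2197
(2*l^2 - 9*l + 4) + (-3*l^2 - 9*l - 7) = -l^2 - 18*l - 3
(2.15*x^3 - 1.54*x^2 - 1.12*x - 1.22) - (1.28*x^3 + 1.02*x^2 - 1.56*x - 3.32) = 0.87*x^3 - 2.56*x^2 + 0.44*x + 2.1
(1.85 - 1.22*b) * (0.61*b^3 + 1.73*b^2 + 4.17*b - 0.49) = -0.7442*b^4 - 0.9821*b^3 - 1.8869*b^2 + 8.3123*b - 0.9065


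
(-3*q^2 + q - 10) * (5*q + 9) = -15*q^3 - 22*q^2 - 41*q - 90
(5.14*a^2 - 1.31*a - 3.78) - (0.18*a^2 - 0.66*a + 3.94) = 4.96*a^2 - 0.65*a - 7.72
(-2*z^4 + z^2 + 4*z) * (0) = 0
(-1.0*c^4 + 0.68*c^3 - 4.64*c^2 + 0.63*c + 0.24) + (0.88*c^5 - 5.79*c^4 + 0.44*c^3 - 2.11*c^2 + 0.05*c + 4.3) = 0.88*c^5 - 6.79*c^4 + 1.12*c^3 - 6.75*c^2 + 0.68*c + 4.54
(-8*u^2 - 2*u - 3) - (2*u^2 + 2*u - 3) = -10*u^2 - 4*u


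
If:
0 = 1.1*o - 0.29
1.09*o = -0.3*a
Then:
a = -0.96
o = 0.26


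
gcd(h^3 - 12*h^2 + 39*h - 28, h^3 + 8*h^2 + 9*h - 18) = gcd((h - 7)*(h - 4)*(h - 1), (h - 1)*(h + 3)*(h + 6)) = h - 1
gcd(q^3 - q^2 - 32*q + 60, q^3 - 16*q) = 1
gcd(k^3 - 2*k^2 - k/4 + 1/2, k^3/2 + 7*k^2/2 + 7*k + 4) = 1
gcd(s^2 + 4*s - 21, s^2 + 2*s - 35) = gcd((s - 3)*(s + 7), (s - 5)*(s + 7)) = s + 7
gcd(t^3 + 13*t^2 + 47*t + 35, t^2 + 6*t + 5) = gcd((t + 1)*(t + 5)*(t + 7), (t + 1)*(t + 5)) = t^2 + 6*t + 5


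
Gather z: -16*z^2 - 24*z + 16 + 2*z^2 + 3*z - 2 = -14*z^2 - 21*z + 14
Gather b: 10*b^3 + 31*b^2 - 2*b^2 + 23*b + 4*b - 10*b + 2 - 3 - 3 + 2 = 10*b^3 + 29*b^2 + 17*b - 2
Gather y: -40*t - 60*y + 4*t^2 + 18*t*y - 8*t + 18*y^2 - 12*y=4*t^2 - 48*t + 18*y^2 + y*(18*t - 72)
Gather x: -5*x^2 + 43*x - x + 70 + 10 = -5*x^2 + 42*x + 80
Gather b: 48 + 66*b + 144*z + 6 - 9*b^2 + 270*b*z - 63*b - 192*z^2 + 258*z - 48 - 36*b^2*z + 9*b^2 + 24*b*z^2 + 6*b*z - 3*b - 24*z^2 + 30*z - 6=-36*b^2*z + b*(24*z^2 + 276*z) - 216*z^2 + 432*z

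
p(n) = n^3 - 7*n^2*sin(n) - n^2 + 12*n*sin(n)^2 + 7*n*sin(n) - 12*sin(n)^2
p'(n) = -7*n^2*cos(n) + 3*n^2 + 24*n*sin(n)*cos(n) - 14*n*sin(n) + 7*n*cos(n) - 2*n + 12*sin(n)^2 - 24*sin(n)*cos(n) + 7*sin(n)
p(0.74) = -0.65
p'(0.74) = 1.24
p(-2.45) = 0.19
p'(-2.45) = 6.35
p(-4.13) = -254.30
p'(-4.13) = 260.06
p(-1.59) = -8.79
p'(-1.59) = -7.13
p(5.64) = 277.49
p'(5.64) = -68.40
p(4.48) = 215.59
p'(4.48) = 160.69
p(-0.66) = -3.51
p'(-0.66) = 10.42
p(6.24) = 214.03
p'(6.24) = -126.27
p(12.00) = 2117.80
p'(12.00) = -401.41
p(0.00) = 0.00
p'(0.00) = 0.00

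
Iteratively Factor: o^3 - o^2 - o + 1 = (o + 1)*(o^2 - 2*o + 1) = (o - 1)*(o + 1)*(o - 1)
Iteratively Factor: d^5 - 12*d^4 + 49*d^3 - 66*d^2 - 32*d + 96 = (d - 4)*(d^4 - 8*d^3 + 17*d^2 + 2*d - 24) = (d - 4)*(d - 3)*(d^3 - 5*d^2 + 2*d + 8) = (d - 4)^2*(d - 3)*(d^2 - d - 2) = (d - 4)^2*(d - 3)*(d + 1)*(d - 2)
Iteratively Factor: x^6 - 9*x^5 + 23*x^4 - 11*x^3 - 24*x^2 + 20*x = (x - 2)*(x^5 - 7*x^4 + 9*x^3 + 7*x^2 - 10*x) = (x - 5)*(x - 2)*(x^4 - 2*x^3 - x^2 + 2*x) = (x - 5)*(x - 2)*(x - 1)*(x^3 - x^2 - 2*x) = (x - 5)*(x - 2)*(x - 1)*(x + 1)*(x^2 - 2*x) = (x - 5)*(x - 2)^2*(x - 1)*(x + 1)*(x)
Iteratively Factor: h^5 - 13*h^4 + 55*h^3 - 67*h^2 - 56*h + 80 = (h - 5)*(h^4 - 8*h^3 + 15*h^2 + 8*h - 16) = (h - 5)*(h + 1)*(h^3 - 9*h^2 + 24*h - 16) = (h - 5)*(h - 4)*(h + 1)*(h^2 - 5*h + 4) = (h - 5)*(h - 4)^2*(h + 1)*(h - 1)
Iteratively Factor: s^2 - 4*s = (s)*(s - 4)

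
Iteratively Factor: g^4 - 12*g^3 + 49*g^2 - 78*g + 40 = (g - 2)*(g^3 - 10*g^2 + 29*g - 20) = (g - 5)*(g - 2)*(g^2 - 5*g + 4) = (g - 5)*(g - 4)*(g - 2)*(g - 1)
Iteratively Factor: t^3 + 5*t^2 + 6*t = (t)*(t^2 + 5*t + 6) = t*(t + 2)*(t + 3)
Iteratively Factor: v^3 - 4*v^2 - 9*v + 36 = (v - 3)*(v^2 - v - 12) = (v - 4)*(v - 3)*(v + 3)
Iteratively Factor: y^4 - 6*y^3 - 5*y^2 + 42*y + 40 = (y + 1)*(y^3 - 7*y^2 + 2*y + 40) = (y + 1)*(y + 2)*(y^2 - 9*y + 20) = (y - 4)*(y + 1)*(y + 2)*(y - 5)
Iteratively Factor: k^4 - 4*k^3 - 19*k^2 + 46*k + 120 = (k + 2)*(k^3 - 6*k^2 - 7*k + 60) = (k + 2)*(k + 3)*(k^2 - 9*k + 20) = (k - 4)*(k + 2)*(k + 3)*(k - 5)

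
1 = 1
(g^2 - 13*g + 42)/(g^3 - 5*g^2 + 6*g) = (g^2 - 13*g + 42)/(g*(g^2 - 5*g + 6))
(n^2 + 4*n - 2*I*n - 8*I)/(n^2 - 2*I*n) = (n + 4)/n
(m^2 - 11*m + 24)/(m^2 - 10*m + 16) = (m - 3)/(m - 2)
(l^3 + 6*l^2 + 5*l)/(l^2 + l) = l + 5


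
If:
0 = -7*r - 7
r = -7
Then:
No Solution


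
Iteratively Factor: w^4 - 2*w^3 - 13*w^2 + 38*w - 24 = (w + 4)*(w^3 - 6*w^2 + 11*w - 6) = (w - 1)*(w + 4)*(w^2 - 5*w + 6) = (w - 3)*(w - 1)*(w + 4)*(w - 2)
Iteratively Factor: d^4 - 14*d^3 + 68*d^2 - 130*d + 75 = (d - 3)*(d^3 - 11*d^2 + 35*d - 25) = (d - 3)*(d - 1)*(d^2 - 10*d + 25) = (d - 5)*(d - 3)*(d - 1)*(d - 5)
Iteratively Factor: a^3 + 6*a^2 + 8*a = (a + 4)*(a^2 + 2*a) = (a + 2)*(a + 4)*(a)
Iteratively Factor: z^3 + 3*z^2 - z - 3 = (z - 1)*(z^2 + 4*z + 3) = (z - 1)*(z + 3)*(z + 1)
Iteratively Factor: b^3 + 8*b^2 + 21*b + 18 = (b + 2)*(b^2 + 6*b + 9) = (b + 2)*(b + 3)*(b + 3)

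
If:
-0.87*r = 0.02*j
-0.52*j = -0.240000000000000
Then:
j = 0.46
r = -0.01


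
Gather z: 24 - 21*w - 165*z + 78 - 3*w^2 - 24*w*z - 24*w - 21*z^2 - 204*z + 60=-3*w^2 - 45*w - 21*z^2 + z*(-24*w - 369) + 162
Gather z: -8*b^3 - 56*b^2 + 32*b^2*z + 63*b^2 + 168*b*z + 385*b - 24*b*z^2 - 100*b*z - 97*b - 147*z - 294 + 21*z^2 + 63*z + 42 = -8*b^3 + 7*b^2 + 288*b + z^2*(21 - 24*b) + z*(32*b^2 + 68*b - 84) - 252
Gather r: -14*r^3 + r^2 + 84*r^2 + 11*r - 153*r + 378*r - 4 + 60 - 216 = -14*r^3 + 85*r^2 + 236*r - 160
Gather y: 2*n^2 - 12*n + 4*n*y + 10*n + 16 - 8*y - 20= 2*n^2 - 2*n + y*(4*n - 8) - 4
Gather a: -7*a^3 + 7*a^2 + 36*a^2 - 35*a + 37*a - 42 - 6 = -7*a^3 + 43*a^2 + 2*a - 48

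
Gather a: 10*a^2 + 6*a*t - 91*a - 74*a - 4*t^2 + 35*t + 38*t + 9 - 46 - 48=10*a^2 + a*(6*t - 165) - 4*t^2 + 73*t - 85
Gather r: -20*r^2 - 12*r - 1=-20*r^2 - 12*r - 1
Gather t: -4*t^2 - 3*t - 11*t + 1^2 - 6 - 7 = -4*t^2 - 14*t - 12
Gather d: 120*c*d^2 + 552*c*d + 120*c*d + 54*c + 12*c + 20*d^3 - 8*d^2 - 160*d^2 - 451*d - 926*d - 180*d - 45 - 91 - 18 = 66*c + 20*d^3 + d^2*(120*c - 168) + d*(672*c - 1557) - 154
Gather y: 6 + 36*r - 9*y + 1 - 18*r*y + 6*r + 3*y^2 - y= 42*r + 3*y^2 + y*(-18*r - 10) + 7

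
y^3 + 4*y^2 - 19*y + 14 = (y - 2)*(y - 1)*(y + 7)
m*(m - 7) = m^2 - 7*m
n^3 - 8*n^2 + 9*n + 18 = (n - 6)*(n - 3)*(n + 1)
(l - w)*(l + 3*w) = l^2 + 2*l*w - 3*w^2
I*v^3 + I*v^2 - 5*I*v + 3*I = (v - 1)*(v + 3)*(I*v - I)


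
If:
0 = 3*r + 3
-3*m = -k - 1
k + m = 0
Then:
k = -1/4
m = 1/4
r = -1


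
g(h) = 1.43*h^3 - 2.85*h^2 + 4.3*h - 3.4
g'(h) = 4.29*h^2 - 5.7*h + 4.3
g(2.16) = 7.00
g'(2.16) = 12.00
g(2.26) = 8.27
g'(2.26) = 13.33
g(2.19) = 7.37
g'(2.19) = 12.39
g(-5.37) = -330.12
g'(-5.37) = 158.62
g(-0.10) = -3.86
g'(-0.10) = 4.91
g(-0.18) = -4.27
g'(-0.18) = 5.46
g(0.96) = -0.63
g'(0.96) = 2.78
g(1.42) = 1.05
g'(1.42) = 4.86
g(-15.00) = -5535.40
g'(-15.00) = 1055.05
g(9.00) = 846.92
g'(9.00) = 300.49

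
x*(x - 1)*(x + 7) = x^3 + 6*x^2 - 7*x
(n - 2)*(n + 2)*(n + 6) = n^3 + 6*n^2 - 4*n - 24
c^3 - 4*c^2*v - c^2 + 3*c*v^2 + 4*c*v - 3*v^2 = (c - 1)*(c - 3*v)*(c - v)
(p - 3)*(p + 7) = p^2 + 4*p - 21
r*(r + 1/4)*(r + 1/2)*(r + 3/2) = r^4 + 9*r^3/4 + 5*r^2/4 + 3*r/16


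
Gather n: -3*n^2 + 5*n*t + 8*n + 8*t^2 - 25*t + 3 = -3*n^2 + n*(5*t + 8) + 8*t^2 - 25*t + 3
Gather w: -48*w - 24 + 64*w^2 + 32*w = 64*w^2 - 16*w - 24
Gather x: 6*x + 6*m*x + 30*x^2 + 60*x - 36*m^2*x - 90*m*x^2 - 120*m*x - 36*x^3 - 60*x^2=-36*x^3 + x^2*(-90*m - 30) + x*(-36*m^2 - 114*m + 66)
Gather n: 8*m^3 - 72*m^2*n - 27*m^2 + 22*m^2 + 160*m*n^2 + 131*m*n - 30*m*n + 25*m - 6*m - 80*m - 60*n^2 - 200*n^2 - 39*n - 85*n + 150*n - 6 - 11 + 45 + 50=8*m^3 - 5*m^2 - 61*m + n^2*(160*m - 260) + n*(-72*m^2 + 101*m + 26) + 78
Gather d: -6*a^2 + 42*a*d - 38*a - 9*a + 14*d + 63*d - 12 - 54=-6*a^2 - 47*a + d*(42*a + 77) - 66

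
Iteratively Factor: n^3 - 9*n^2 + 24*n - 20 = (n - 5)*(n^2 - 4*n + 4) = (n - 5)*(n - 2)*(n - 2)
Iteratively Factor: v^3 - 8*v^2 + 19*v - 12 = (v - 1)*(v^2 - 7*v + 12) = (v - 4)*(v - 1)*(v - 3)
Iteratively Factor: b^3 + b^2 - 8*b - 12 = (b + 2)*(b^2 - b - 6) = (b + 2)^2*(b - 3)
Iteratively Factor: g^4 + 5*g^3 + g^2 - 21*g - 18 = (g + 1)*(g^3 + 4*g^2 - 3*g - 18) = (g - 2)*(g + 1)*(g^2 + 6*g + 9) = (g - 2)*(g + 1)*(g + 3)*(g + 3)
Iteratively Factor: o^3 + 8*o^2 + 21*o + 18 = (o + 3)*(o^2 + 5*o + 6) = (o + 3)^2*(o + 2)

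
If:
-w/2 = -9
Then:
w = 18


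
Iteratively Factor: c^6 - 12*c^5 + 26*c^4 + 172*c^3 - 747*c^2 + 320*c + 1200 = (c + 4)*(c^5 - 16*c^4 + 90*c^3 - 188*c^2 + 5*c + 300) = (c - 3)*(c + 4)*(c^4 - 13*c^3 + 51*c^2 - 35*c - 100) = (c - 5)*(c - 3)*(c + 4)*(c^3 - 8*c^2 + 11*c + 20) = (c - 5)*(c - 3)*(c + 1)*(c + 4)*(c^2 - 9*c + 20) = (c - 5)^2*(c - 3)*(c + 1)*(c + 4)*(c - 4)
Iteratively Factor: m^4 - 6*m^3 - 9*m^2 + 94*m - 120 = (m - 2)*(m^3 - 4*m^2 - 17*m + 60) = (m - 2)*(m + 4)*(m^2 - 8*m + 15) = (m - 3)*(m - 2)*(m + 4)*(m - 5)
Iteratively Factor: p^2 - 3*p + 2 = (p - 1)*(p - 2)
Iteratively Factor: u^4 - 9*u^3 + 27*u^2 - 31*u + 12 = (u - 1)*(u^3 - 8*u^2 + 19*u - 12) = (u - 1)^2*(u^2 - 7*u + 12) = (u - 3)*(u - 1)^2*(u - 4)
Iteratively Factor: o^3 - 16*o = (o - 4)*(o^2 + 4*o) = o*(o - 4)*(o + 4)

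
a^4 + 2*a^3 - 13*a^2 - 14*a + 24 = (a - 3)*(a - 1)*(a + 2)*(a + 4)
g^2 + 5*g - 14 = (g - 2)*(g + 7)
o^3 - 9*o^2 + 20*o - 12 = (o - 6)*(o - 2)*(o - 1)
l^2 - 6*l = l*(l - 6)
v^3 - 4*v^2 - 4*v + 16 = (v - 4)*(v - 2)*(v + 2)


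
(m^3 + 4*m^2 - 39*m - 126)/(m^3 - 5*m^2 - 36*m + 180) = (m^2 + 10*m + 21)/(m^2 + m - 30)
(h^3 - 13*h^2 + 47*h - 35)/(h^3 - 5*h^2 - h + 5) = (h - 7)/(h + 1)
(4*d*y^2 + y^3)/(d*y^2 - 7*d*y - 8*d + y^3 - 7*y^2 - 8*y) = y^2*(4*d + y)/(d*y^2 - 7*d*y - 8*d + y^3 - 7*y^2 - 8*y)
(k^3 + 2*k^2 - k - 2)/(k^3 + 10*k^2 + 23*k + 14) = (k - 1)/(k + 7)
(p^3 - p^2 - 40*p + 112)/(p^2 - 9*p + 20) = (p^2 + 3*p - 28)/(p - 5)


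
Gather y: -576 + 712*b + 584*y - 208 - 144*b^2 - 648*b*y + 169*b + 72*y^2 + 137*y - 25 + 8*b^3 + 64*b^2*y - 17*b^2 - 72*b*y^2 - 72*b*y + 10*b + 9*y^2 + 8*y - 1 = 8*b^3 - 161*b^2 + 891*b + y^2*(81 - 72*b) + y*(64*b^2 - 720*b + 729) - 810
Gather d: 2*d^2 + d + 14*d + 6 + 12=2*d^2 + 15*d + 18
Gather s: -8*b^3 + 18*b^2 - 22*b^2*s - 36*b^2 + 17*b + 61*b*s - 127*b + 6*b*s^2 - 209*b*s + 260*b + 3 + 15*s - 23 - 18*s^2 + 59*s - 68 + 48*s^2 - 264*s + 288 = -8*b^3 - 18*b^2 + 150*b + s^2*(6*b + 30) + s*(-22*b^2 - 148*b - 190) + 200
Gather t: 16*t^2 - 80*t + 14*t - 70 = 16*t^2 - 66*t - 70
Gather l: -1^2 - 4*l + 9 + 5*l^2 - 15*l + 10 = 5*l^2 - 19*l + 18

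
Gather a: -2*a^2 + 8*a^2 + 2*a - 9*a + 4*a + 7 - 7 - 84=6*a^2 - 3*a - 84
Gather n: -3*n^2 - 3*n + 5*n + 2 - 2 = -3*n^2 + 2*n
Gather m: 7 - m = 7 - m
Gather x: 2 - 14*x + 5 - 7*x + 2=9 - 21*x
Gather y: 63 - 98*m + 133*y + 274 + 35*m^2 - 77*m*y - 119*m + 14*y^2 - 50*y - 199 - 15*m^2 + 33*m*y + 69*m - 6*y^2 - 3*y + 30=20*m^2 - 148*m + 8*y^2 + y*(80 - 44*m) + 168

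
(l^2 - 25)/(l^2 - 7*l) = (l^2 - 25)/(l*(l - 7))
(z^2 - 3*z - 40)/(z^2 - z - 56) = (z + 5)/(z + 7)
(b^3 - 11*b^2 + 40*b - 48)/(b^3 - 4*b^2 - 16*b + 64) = (b - 3)/(b + 4)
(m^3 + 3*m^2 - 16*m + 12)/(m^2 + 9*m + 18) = (m^2 - 3*m + 2)/(m + 3)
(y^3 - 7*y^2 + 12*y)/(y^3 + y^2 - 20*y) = (y - 3)/(y + 5)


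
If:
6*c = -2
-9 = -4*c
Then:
No Solution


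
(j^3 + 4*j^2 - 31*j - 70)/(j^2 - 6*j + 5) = (j^2 + 9*j + 14)/(j - 1)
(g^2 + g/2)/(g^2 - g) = (g + 1/2)/(g - 1)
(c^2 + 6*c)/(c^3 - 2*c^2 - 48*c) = 1/(c - 8)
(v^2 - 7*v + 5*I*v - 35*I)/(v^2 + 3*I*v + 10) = (v - 7)/(v - 2*I)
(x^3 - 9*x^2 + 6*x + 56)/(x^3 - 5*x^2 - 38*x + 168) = (x + 2)/(x + 6)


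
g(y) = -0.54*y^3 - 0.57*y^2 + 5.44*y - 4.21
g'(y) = -1.62*y^2 - 1.14*y + 5.44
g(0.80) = -0.50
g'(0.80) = 3.49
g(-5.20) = 28.02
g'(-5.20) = -32.44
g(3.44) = -14.22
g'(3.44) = -17.65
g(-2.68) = -12.49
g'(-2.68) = -3.14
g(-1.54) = -11.97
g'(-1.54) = 3.35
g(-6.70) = 96.17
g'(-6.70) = -59.64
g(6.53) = -143.35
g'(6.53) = -71.08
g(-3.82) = -3.21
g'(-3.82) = -13.84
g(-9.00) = 294.32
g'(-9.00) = -115.52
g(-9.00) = 294.32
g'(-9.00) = -115.52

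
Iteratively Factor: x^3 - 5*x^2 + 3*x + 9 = (x - 3)*(x^2 - 2*x - 3) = (x - 3)^2*(x + 1)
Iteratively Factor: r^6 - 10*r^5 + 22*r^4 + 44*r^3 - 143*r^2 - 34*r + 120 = (r - 1)*(r^5 - 9*r^4 + 13*r^3 + 57*r^2 - 86*r - 120) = (r - 1)*(r + 2)*(r^4 - 11*r^3 + 35*r^2 - 13*r - 60) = (r - 5)*(r - 1)*(r + 2)*(r^3 - 6*r^2 + 5*r + 12) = (r - 5)*(r - 4)*(r - 1)*(r + 2)*(r^2 - 2*r - 3) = (r - 5)*(r - 4)*(r - 1)*(r + 1)*(r + 2)*(r - 3)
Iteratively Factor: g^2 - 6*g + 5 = (g - 1)*(g - 5)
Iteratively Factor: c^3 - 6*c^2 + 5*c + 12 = (c - 4)*(c^2 - 2*c - 3) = (c - 4)*(c + 1)*(c - 3)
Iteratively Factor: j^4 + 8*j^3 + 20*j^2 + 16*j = (j + 2)*(j^3 + 6*j^2 + 8*j) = j*(j + 2)*(j^2 + 6*j + 8) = j*(j + 2)*(j + 4)*(j + 2)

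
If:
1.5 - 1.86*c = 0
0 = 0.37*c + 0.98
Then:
No Solution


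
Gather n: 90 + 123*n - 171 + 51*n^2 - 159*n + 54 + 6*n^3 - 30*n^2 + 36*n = 6*n^3 + 21*n^2 - 27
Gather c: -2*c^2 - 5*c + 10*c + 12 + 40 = -2*c^2 + 5*c + 52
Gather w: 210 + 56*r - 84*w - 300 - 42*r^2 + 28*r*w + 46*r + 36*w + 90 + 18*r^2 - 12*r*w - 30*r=-24*r^2 + 72*r + w*(16*r - 48)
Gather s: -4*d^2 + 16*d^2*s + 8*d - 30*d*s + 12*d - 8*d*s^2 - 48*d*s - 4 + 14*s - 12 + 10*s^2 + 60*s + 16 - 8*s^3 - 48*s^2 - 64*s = -4*d^2 + 20*d - 8*s^3 + s^2*(-8*d - 38) + s*(16*d^2 - 78*d + 10)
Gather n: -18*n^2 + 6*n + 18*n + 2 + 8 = -18*n^2 + 24*n + 10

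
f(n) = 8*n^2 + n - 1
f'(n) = 16*n + 1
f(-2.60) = 50.48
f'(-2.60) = -40.60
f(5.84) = 277.68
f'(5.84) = 94.44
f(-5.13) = 204.41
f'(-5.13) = -81.08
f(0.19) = -0.52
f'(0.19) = 4.04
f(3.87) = 122.69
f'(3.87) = 62.92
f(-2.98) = 67.06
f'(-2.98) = -46.68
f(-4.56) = 160.79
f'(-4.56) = -71.96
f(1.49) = 18.25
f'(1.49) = 24.84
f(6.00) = 293.00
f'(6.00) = 97.00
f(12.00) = 1163.00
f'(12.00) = 193.00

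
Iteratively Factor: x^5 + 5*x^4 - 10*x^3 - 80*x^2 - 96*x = (x + 3)*(x^4 + 2*x^3 - 16*x^2 - 32*x) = (x + 3)*(x + 4)*(x^3 - 2*x^2 - 8*x) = x*(x + 3)*(x + 4)*(x^2 - 2*x - 8) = x*(x + 2)*(x + 3)*(x + 4)*(x - 4)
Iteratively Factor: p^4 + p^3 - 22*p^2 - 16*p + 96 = (p - 2)*(p^3 + 3*p^2 - 16*p - 48) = (p - 2)*(p + 4)*(p^2 - p - 12) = (p - 4)*(p - 2)*(p + 4)*(p + 3)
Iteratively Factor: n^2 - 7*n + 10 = (n - 2)*(n - 5)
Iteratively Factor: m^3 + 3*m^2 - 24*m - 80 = (m + 4)*(m^2 - m - 20) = (m + 4)^2*(m - 5)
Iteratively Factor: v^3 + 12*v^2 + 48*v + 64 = (v + 4)*(v^2 + 8*v + 16) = (v + 4)^2*(v + 4)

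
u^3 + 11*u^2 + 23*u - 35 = (u - 1)*(u + 5)*(u + 7)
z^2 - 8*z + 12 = (z - 6)*(z - 2)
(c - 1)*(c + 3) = c^2 + 2*c - 3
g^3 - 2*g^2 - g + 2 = (g - 2)*(g - 1)*(g + 1)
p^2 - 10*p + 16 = (p - 8)*(p - 2)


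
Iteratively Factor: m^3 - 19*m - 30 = (m - 5)*(m^2 + 5*m + 6) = (m - 5)*(m + 2)*(m + 3)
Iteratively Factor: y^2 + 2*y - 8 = (y - 2)*(y + 4)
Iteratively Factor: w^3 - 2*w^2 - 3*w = (w - 3)*(w^2 + w) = w*(w - 3)*(w + 1)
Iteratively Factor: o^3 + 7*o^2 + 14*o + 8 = (o + 4)*(o^2 + 3*o + 2) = (o + 2)*(o + 4)*(o + 1)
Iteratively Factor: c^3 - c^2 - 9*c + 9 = (c + 3)*(c^2 - 4*c + 3) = (c - 3)*(c + 3)*(c - 1)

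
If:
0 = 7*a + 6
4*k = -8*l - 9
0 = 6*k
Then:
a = -6/7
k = 0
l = -9/8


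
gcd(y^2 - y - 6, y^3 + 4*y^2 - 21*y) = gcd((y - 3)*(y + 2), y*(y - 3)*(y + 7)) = y - 3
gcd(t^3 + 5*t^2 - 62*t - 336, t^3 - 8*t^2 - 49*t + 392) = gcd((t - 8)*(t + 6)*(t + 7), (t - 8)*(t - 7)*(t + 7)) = t^2 - t - 56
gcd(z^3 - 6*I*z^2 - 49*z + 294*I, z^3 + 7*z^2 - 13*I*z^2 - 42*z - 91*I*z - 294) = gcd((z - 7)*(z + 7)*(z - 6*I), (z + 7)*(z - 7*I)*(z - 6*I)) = z^2 + z*(7 - 6*I) - 42*I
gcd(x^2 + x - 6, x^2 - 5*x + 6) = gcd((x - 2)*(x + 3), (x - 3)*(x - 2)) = x - 2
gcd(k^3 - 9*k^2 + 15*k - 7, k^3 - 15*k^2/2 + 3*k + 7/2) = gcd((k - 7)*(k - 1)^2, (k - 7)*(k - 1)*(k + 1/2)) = k^2 - 8*k + 7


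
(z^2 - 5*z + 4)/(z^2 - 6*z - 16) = (-z^2 + 5*z - 4)/(-z^2 + 6*z + 16)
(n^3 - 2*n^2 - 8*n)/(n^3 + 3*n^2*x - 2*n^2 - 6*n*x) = (n^2 - 2*n - 8)/(n^2 + 3*n*x - 2*n - 6*x)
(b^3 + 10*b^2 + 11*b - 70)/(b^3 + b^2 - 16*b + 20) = (b + 7)/(b - 2)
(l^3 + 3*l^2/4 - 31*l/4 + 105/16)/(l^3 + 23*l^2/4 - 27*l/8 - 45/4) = (8*l^2 + 18*l - 35)/(2*(4*l^2 + 29*l + 30))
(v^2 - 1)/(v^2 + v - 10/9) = 9*(v^2 - 1)/(9*v^2 + 9*v - 10)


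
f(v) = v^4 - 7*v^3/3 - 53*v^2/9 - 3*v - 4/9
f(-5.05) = 815.41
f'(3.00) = 6.67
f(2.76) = -44.61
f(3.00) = -44.44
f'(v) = 4*v^3 - 7*v^2 - 106*v/9 - 3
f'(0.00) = -3.00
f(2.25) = -37.96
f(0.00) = -0.44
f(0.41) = -2.80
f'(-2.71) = -102.10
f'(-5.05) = -637.19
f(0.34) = -2.22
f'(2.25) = -19.38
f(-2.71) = 64.81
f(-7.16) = 3203.78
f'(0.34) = -7.66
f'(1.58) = -23.31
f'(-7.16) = -1745.78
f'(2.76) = -4.73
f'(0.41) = -8.73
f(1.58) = -22.86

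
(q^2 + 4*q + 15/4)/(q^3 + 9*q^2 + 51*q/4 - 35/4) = (2*q + 3)/(2*q^2 + 13*q - 7)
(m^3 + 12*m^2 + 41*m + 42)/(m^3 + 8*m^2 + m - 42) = (m + 2)/(m - 2)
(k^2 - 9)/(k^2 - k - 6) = (k + 3)/(k + 2)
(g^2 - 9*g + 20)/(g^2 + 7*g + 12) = (g^2 - 9*g + 20)/(g^2 + 7*g + 12)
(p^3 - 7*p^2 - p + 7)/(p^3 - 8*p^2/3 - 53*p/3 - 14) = 3*(p^2 - 8*p + 7)/(3*p^2 - 11*p - 42)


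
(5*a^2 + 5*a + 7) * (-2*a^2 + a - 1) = -10*a^4 - 5*a^3 - 14*a^2 + 2*a - 7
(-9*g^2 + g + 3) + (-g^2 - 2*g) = -10*g^2 - g + 3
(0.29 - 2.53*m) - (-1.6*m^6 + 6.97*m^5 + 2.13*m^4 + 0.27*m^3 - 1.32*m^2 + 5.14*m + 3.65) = 1.6*m^6 - 6.97*m^5 - 2.13*m^4 - 0.27*m^3 + 1.32*m^2 - 7.67*m - 3.36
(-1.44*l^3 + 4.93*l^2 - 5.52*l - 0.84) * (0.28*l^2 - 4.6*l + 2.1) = -0.4032*l^5 + 8.0044*l^4 - 27.2476*l^3 + 35.5098*l^2 - 7.728*l - 1.764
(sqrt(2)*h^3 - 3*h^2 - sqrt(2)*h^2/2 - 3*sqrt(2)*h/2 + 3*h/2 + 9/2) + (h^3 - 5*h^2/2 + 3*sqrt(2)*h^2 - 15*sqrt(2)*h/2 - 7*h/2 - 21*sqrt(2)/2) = h^3 + sqrt(2)*h^3 - 11*h^2/2 + 5*sqrt(2)*h^2/2 - 9*sqrt(2)*h - 2*h - 21*sqrt(2)/2 + 9/2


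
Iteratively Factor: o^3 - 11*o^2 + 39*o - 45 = (o - 3)*(o^2 - 8*o + 15) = (o - 3)^2*(o - 5)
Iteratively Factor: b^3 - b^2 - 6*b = (b - 3)*(b^2 + 2*b) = b*(b - 3)*(b + 2)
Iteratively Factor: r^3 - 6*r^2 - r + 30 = (r - 5)*(r^2 - r - 6) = (r - 5)*(r - 3)*(r + 2)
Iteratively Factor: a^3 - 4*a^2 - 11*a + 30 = (a + 3)*(a^2 - 7*a + 10) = (a - 2)*(a + 3)*(a - 5)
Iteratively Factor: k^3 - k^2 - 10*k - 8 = (k + 2)*(k^2 - 3*k - 4) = (k + 1)*(k + 2)*(k - 4)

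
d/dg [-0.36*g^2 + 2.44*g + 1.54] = 2.44 - 0.72*g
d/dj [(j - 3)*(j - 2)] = 2*j - 5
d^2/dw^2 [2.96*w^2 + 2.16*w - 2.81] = 5.92000000000000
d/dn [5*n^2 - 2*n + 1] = 10*n - 2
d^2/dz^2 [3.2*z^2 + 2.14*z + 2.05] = 6.40000000000000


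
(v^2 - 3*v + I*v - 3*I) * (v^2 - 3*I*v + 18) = v^4 - 3*v^3 - 2*I*v^3 + 21*v^2 + 6*I*v^2 - 63*v + 18*I*v - 54*I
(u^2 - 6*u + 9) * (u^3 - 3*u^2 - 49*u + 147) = u^5 - 9*u^4 - 22*u^3 + 414*u^2 - 1323*u + 1323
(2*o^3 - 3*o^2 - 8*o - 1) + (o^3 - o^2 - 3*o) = 3*o^3 - 4*o^2 - 11*o - 1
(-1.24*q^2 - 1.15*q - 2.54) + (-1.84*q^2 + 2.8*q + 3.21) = -3.08*q^2 + 1.65*q + 0.67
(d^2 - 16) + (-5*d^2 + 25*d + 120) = -4*d^2 + 25*d + 104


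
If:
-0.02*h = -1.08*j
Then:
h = 54.0*j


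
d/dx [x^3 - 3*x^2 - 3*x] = 3*x^2 - 6*x - 3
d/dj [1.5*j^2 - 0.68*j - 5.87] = 3.0*j - 0.68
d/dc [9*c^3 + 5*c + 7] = 27*c^2 + 5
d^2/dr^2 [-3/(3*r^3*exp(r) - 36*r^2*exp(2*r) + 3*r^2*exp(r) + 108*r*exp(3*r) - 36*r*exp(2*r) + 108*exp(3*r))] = ((r^3 - 12*r^2*exp(r) + r^2 + 36*r*exp(2*r) - 12*r*exp(r) + 36*exp(2*r))*(r^3 - 48*r^2*exp(r) + 7*r^2 + 324*r*exp(2*r) - 144*r*exp(r) + 10*r + 540*exp(2*r) - 72*exp(r) + 2) - 2*(r^3 - 24*r^2*exp(r) + 4*r^2 + 108*r*exp(2*r) - 48*r*exp(r) + 2*r + 144*exp(2*r) - 12*exp(r))^2)*exp(-r)/(r^3 - 12*r^2*exp(r) + r^2 + 36*r*exp(2*r) - 12*r*exp(r) + 36*exp(2*r))^3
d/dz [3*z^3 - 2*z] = 9*z^2 - 2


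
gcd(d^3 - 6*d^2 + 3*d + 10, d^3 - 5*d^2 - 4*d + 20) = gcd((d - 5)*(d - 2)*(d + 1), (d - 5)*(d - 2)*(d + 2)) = d^2 - 7*d + 10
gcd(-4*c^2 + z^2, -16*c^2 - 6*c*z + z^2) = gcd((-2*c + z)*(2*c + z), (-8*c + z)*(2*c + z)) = 2*c + z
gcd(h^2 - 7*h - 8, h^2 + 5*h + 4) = h + 1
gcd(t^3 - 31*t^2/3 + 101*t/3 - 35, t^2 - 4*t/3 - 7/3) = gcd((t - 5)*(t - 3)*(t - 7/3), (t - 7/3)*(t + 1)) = t - 7/3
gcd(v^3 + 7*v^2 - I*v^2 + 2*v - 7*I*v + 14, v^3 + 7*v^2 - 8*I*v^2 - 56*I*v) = v + 7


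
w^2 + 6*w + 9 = (w + 3)^2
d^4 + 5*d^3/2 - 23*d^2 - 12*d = d*(d - 4)*(d + 1/2)*(d + 6)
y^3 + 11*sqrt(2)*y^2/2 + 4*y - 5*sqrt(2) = (y - sqrt(2)/2)*(y + sqrt(2))*(y + 5*sqrt(2))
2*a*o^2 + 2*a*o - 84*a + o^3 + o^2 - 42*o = (2*a + o)*(o - 6)*(o + 7)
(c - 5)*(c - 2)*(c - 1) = c^3 - 8*c^2 + 17*c - 10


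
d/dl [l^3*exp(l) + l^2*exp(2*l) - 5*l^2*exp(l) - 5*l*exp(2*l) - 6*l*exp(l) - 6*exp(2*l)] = (l^3 + 2*l^2*exp(l) - 2*l^2 - 8*l*exp(l) - 16*l - 17*exp(l) - 6)*exp(l)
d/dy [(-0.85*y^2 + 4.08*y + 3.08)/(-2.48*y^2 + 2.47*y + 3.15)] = (8.0189*y^2 + 9.9218*y + 5.2444)/(6.1504*y^4 - 12.2512*y^3 - 9.5231*y^2 + 15.561*y + 9.9225)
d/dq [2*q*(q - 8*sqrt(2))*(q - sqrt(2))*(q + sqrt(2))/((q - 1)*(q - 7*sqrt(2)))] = 2*(2*q^5 - 29*sqrt(2)*q^4 - 3*q^4 + 44*sqrt(2)*q^3 + 224*q^3 - 334*q^2 - 2*sqrt(2)*q^2 - 28*sqrt(2)*q + 224)/(q^4 - 14*sqrt(2)*q^3 - 2*q^3 + 28*sqrt(2)*q^2 + 99*q^2 - 196*q - 14*sqrt(2)*q + 98)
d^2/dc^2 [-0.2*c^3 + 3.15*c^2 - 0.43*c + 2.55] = 6.3 - 1.2*c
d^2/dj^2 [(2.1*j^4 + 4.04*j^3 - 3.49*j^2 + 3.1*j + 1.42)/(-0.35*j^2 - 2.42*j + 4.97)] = (-0.5145*j^6 - 10.6722*j^5 - 51.87294*j^4 + 336.074208*j^3 - 295.537074*j^2 - 638.320956*j + 76.270046)/(0.042875*j^6 + 0.88935*j^5 + 4.322745*j^4 - 11.085052*j^3 - 61.382979*j^2 + 179.328534*j - 122.763473)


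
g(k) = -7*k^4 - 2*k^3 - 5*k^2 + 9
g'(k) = -28*k^3 - 6*k^2 - 10*k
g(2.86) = -547.03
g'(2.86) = -732.70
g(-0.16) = 8.88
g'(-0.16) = 1.56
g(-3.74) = -1325.88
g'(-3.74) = 1418.26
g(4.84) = -4176.20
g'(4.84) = -3363.59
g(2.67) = -420.46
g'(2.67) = -602.43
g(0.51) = 6.96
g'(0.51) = -10.37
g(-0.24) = 8.72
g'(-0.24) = 2.44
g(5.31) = -5996.56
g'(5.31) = -4414.47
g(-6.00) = -8811.00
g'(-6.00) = 5892.00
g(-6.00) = -8811.00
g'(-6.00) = 5892.00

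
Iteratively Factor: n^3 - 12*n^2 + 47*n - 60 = (n - 5)*(n^2 - 7*n + 12) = (n - 5)*(n - 3)*(n - 4)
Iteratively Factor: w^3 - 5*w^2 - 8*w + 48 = (w - 4)*(w^2 - w - 12) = (w - 4)^2*(w + 3)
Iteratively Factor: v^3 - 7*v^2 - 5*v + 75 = (v - 5)*(v^2 - 2*v - 15) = (v - 5)*(v + 3)*(v - 5)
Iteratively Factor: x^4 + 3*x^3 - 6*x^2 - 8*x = (x + 4)*(x^3 - x^2 - 2*x) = (x + 1)*(x + 4)*(x^2 - 2*x) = x*(x + 1)*(x + 4)*(x - 2)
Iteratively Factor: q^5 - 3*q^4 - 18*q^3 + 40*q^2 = (q)*(q^4 - 3*q^3 - 18*q^2 + 40*q) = q*(q - 2)*(q^3 - q^2 - 20*q) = q^2*(q - 2)*(q^2 - q - 20) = q^2*(q - 2)*(q + 4)*(q - 5)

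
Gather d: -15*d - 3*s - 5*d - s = -20*d - 4*s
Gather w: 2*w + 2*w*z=w*(2*z + 2)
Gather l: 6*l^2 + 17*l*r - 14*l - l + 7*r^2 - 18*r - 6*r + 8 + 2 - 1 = 6*l^2 + l*(17*r - 15) + 7*r^2 - 24*r + 9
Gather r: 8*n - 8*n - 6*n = -6*n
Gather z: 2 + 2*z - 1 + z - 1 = 3*z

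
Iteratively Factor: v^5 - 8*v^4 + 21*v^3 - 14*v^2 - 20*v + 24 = (v - 2)*(v^4 - 6*v^3 + 9*v^2 + 4*v - 12) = (v - 2)*(v + 1)*(v^3 - 7*v^2 + 16*v - 12) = (v - 2)^2*(v + 1)*(v^2 - 5*v + 6) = (v - 2)^3*(v + 1)*(v - 3)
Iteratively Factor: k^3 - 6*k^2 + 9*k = (k - 3)*(k^2 - 3*k) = (k - 3)^2*(k)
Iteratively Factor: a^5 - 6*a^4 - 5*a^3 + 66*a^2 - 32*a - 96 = (a + 1)*(a^4 - 7*a^3 + 2*a^2 + 64*a - 96) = (a - 4)*(a + 1)*(a^3 - 3*a^2 - 10*a + 24) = (a - 4)*(a + 1)*(a + 3)*(a^2 - 6*a + 8) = (a - 4)*(a - 2)*(a + 1)*(a + 3)*(a - 4)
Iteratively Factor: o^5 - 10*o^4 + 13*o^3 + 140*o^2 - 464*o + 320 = (o + 4)*(o^4 - 14*o^3 + 69*o^2 - 136*o + 80) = (o - 5)*(o + 4)*(o^3 - 9*o^2 + 24*o - 16) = (o - 5)*(o - 4)*(o + 4)*(o^2 - 5*o + 4) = (o - 5)*(o - 4)*(o - 1)*(o + 4)*(o - 4)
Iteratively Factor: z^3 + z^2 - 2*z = (z - 1)*(z^2 + 2*z) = (z - 1)*(z + 2)*(z)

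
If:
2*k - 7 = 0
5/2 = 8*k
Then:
No Solution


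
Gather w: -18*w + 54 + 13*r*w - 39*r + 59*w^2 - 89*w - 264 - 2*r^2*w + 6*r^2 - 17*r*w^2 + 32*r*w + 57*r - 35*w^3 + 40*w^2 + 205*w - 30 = 6*r^2 + 18*r - 35*w^3 + w^2*(99 - 17*r) + w*(-2*r^2 + 45*r + 98) - 240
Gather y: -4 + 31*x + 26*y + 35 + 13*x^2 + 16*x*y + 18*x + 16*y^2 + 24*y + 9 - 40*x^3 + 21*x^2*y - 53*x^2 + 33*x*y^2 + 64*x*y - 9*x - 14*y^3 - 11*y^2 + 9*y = -40*x^3 - 40*x^2 + 40*x - 14*y^3 + y^2*(33*x + 5) + y*(21*x^2 + 80*x + 59) + 40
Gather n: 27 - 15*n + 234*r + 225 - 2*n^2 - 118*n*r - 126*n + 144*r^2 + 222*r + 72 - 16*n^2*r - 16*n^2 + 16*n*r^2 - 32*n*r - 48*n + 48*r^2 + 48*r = n^2*(-16*r - 18) + n*(16*r^2 - 150*r - 189) + 192*r^2 + 504*r + 324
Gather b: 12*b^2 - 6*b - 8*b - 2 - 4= 12*b^2 - 14*b - 6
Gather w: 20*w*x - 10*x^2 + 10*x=20*w*x - 10*x^2 + 10*x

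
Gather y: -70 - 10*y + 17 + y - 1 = -9*y - 54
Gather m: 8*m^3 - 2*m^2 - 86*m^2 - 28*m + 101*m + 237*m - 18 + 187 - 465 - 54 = 8*m^3 - 88*m^2 + 310*m - 350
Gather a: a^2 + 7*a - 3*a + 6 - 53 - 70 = a^2 + 4*a - 117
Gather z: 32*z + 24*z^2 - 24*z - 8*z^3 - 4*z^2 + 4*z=-8*z^3 + 20*z^2 + 12*z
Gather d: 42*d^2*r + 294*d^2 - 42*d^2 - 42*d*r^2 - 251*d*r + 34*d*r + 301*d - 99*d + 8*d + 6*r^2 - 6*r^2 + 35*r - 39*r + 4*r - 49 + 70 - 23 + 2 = d^2*(42*r + 252) + d*(-42*r^2 - 217*r + 210)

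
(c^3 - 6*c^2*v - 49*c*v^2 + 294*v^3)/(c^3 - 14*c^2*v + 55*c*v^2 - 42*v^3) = (-c - 7*v)/(-c + v)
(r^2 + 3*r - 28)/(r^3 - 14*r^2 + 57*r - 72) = (r^2 + 3*r - 28)/(r^3 - 14*r^2 + 57*r - 72)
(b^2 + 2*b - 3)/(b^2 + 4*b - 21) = (b^2 + 2*b - 3)/(b^2 + 4*b - 21)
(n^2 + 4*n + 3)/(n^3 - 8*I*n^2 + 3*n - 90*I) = (n^2 + 4*n + 3)/(n^3 - 8*I*n^2 + 3*n - 90*I)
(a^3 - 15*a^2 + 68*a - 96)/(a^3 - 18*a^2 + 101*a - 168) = (a - 4)/(a - 7)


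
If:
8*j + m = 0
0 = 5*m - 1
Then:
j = -1/40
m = 1/5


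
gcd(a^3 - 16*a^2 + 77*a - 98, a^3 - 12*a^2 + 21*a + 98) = a^2 - 14*a + 49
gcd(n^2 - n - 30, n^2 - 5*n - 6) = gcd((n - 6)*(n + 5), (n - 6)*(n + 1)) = n - 6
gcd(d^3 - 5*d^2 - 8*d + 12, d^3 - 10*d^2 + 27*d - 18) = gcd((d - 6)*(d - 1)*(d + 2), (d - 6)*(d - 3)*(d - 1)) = d^2 - 7*d + 6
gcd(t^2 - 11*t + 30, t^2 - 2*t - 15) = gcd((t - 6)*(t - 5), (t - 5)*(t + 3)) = t - 5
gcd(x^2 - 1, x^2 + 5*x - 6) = x - 1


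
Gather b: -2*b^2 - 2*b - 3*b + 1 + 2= -2*b^2 - 5*b + 3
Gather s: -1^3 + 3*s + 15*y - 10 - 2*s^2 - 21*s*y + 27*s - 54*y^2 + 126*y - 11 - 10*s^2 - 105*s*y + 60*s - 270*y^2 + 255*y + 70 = -12*s^2 + s*(90 - 126*y) - 324*y^2 + 396*y + 48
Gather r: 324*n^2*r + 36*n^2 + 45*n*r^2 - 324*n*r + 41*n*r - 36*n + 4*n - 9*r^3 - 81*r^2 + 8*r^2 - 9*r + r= 36*n^2 - 32*n - 9*r^3 + r^2*(45*n - 73) + r*(324*n^2 - 283*n - 8)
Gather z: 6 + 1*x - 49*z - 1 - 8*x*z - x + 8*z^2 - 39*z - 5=8*z^2 + z*(-8*x - 88)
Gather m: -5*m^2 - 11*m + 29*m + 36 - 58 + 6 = -5*m^2 + 18*m - 16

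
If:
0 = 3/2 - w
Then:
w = 3/2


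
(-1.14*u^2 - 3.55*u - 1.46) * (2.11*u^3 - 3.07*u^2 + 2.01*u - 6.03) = -2.4054*u^5 - 3.9907*u^4 + 5.5265*u^3 + 4.2209*u^2 + 18.4719*u + 8.8038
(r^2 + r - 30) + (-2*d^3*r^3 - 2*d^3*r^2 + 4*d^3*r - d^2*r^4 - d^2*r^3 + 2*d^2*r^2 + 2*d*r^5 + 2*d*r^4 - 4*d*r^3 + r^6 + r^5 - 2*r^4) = -2*d^3*r^3 - 2*d^3*r^2 + 4*d^3*r - d^2*r^4 - d^2*r^3 + 2*d^2*r^2 + 2*d*r^5 + 2*d*r^4 - 4*d*r^3 + r^6 + r^5 - 2*r^4 + r^2 + r - 30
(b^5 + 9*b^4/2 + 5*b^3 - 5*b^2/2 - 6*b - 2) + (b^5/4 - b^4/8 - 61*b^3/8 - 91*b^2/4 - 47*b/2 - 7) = 5*b^5/4 + 35*b^4/8 - 21*b^3/8 - 101*b^2/4 - 59*b/2 - 9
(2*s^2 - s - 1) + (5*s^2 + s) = 7*s^2 - 1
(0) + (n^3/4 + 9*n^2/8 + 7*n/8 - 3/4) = n^3/4 + 9*n^2/8 + 7*n/8 - 3/4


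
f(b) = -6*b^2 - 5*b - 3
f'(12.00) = -149.00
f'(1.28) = -20.36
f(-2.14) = -19.78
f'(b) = -12*b - 5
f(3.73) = -105.13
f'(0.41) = -9.92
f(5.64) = -222.06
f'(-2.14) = 20.68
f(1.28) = -19.23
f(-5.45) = -153.96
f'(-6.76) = 76.12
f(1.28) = -19.23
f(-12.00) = -807.00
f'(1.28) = -20.36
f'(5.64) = -72.68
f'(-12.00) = 139.00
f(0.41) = -6.06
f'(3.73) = -49.76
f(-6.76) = -243.39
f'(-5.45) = 60.40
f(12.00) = -927.00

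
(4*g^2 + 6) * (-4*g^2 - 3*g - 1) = -16*g^4 - 12*g^3 - 28*g^2 - 18*g - 6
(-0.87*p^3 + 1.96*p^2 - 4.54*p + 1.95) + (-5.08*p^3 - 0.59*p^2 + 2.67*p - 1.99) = -5.95*p^3 + 1.37*p^2 - 1.87*p - 0.04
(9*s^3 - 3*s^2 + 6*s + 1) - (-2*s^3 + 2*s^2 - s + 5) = 11*s^3 - 5*s^2 + 7*s - 4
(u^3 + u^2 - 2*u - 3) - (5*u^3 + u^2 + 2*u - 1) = -4*u^3 - 4*u - 2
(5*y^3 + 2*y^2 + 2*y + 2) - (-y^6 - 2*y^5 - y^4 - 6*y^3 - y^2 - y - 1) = y^6 + 2*y^5 + y^4 + 11*y^3 + 3*y^2 + 3*y + 3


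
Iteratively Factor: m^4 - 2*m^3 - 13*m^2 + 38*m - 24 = (m + 4)*(m^3 - 6*m^2 + 11*m - 6) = (m - 2)*(m + 4)*(m^2 - 4*m + 3) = (m - 3)*(m - 2)*(m + 4)*(m - 1)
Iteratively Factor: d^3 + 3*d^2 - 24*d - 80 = (d + 4)*(d^2 - d - 20) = (d - 5)*(d + 4)*(d + 4)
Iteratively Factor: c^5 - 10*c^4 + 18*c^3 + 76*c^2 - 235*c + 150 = (c - 1)*(c^4 - 9*c^3 + 9*c^2 + 85*c - 150) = (c - 1)*(c + 3)*(c^3 - 12*c^2 + 45*c - 50) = (c - 2)*(c - 1)*(c + 3)*(c^2 - 10*c + 25) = (c - 5)*(c - 2)*(c - 1)*(c + 3)*(c - 5)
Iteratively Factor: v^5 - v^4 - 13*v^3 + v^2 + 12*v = (v - 4)*(v^4 + 3*v^3 - v^2 - 3*v) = v*(v - 4)*(v^3 + 3*v^2 - v - 3) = v*(v - 4)*(v + 3)*(v^2 - 1) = v*(v - 4)*(v + 1)*(v + 3)*(v - 1)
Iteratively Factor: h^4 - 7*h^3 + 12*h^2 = (h)*(h^3 - 7*h^2 + 12*h) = h^2*(h^2 - 7*h + 12) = h^2*(h - 4)*(h - 3)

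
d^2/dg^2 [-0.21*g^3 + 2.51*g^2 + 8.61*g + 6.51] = 5.02 - 1.26*g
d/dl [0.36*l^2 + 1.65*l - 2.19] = 0.72*l + 1.65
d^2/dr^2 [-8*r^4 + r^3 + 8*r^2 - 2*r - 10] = -96*r^2 + 6*r + 16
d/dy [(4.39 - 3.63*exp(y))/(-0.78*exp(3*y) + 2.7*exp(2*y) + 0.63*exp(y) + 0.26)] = (-5.6628*exp(3*y) + 20.0736*exp(2*y) - 23.706*exp(y) - 3.7095)*exp(y)/(0.6084*exp(6*y) - 4.212*exp(5*y) + 6.3072*exp(4*y) + 2.9964*exp(3*y) + 1.8009*exp(2*y) + 0.3276*exp(y) + 0.0676)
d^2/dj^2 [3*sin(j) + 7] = -3*sin(j)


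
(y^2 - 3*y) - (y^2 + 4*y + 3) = -7*y - 3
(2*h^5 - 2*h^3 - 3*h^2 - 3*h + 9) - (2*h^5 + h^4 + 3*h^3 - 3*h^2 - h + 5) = -h^4 - 5*h^3 - 2*h + 4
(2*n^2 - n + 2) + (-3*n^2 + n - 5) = -n^2 - 3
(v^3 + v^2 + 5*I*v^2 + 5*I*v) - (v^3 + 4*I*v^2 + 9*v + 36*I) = v^2 + I*v^2 - 9*v + 5*I*v - 36*I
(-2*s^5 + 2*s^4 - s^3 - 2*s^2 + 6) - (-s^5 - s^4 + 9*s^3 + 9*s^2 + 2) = -s^5 + 3*s^4 - 10*s^3 - 11*s^2 + 4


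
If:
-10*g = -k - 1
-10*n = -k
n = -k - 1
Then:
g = 1/110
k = -10/11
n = -1/11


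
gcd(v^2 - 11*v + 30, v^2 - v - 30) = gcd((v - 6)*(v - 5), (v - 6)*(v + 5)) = v - 6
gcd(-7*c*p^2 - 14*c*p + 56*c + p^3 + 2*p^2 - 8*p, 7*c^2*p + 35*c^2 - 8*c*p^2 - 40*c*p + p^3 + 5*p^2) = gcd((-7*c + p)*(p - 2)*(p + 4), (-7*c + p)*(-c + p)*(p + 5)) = -7*c + p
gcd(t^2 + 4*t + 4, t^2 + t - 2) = t + 2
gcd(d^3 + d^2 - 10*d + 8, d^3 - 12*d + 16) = d^2 + 2*d - 8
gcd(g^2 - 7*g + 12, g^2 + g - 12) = g - 3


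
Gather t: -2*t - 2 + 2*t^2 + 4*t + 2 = 2*t^2 + 2*t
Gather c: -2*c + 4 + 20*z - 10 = -2*c + 20*z - 6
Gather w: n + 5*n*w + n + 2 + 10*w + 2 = 2*n + w*(5*n + 10) + 4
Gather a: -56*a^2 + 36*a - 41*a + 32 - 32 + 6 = -56*a^2 - 5*a + 6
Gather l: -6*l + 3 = 3 - 6*l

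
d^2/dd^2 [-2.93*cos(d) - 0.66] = 2.93*cos(d)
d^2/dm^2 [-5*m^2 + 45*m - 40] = -10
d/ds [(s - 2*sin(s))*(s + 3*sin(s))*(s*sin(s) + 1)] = s^3*cos(s) + 3*s^2*sin(s) + s^2*sin(2*s) - 7*s*cos(s)/2 - s*cos(2*s) + 9*s*cos(3*s)/2 + 3*s - 7*sin(s)/2 - 6*sin(2*s) + 3*sin(3*s)/2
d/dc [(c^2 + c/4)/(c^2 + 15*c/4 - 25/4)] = (56*c^2 - 200*c - 25)/(16*c^4 + 120*c^3 + 25*c^2 - 750*c + 625)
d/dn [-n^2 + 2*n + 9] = 2 - 2*n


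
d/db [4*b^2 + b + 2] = 8*b + 1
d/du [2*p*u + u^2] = 2*p + 2*u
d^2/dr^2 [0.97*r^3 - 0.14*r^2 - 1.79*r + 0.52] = 5.82*r - 0.28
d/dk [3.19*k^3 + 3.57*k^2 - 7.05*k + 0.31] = 9.57*k^2 + 7.14*k - 7.05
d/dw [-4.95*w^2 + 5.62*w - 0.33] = 5.62 - 9.9*w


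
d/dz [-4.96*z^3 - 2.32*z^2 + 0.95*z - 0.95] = -14.88*z^2 - 4.64*z + 0.95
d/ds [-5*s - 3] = -5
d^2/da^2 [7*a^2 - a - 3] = 14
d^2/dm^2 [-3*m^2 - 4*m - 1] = -6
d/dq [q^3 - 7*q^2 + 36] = q*(3*q - 14)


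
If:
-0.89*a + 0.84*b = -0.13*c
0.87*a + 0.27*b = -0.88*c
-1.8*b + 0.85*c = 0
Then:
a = 0.00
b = 0.00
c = 0.00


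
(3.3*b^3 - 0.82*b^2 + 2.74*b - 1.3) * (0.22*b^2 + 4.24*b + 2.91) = 0.726*b^5 + 13.8116*b^4 + 6.729*b^3 + 8.9454*b^2 + 2.4614*b - 3.783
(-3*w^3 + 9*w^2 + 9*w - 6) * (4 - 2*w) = 6*w^4 - 30*w^3 + 18*w^2 + 48*w - 24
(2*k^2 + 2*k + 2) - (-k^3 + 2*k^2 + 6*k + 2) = k^3 - 4*k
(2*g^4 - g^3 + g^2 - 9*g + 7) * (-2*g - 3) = -4*g^5 - 4*g^4 + g^3 + 15*g^2 + 13*g - 21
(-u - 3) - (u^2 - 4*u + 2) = -u^2 + 3*u - 5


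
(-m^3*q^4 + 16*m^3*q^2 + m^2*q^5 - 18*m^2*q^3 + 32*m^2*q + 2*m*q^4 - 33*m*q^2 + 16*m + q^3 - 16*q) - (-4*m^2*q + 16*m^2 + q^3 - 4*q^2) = -m^3*q^4 + 16*m^3*q^2 + m^2*q^5 - 18*m^2*q^3 + 36*m^2*q - 16*m^2 + 2*m*q^4 - 33*m*q^2 + 16*m + 4*q^2 - 16*q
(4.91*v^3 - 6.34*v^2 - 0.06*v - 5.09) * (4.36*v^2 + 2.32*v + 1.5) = 21.4076*v^5 - 16.2512*v^4 - 7.6054*v^3 - 31.8416*v^2 - 11.8988*v - 7.635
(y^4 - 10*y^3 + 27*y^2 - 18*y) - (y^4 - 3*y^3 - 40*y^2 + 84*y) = -7*y^3 + 67*y^2 - 102*y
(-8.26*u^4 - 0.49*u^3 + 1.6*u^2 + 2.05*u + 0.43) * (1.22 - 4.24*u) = 35.0224*u^5 - 7.9996*u^4 - 7.3818*u^3 - 6.74*u^2 + 0.6778*u + 0.5246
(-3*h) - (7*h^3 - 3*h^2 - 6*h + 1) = -7*h^3 + 3*h^2 + 3*h - 1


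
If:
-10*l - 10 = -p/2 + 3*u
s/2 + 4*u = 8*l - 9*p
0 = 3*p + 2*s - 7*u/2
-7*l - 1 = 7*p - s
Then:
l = -9375/15137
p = 2056/15137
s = -36096/15137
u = -18864/15137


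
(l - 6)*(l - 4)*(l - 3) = l^3 - 13*l^2 + 54*l - 72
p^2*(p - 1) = p^3 - p^2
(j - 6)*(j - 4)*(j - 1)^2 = j^4 - 12*j^3 + 45*j^2 - 58*j + 24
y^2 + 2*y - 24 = (y - 4)*(y + 6)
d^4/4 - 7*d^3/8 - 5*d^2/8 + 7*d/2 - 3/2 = (d/4 + 1/2)*(d - 3)*(d - 2)*(d - 1/2)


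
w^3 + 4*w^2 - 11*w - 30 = (w - 3)*(w + 2)*(w + 5)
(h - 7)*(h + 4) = h^2 - 3*h - 28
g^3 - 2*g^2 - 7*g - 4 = (g - 4)*(g + 1)^2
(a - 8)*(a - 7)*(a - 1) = a^3 - 16*a^2 + 71*a - 56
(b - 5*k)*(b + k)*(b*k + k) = b^3*k - 4*b^2*k^2 + b^2*k - 5*b*k^3 - 4*b*k^2 - 5*k^3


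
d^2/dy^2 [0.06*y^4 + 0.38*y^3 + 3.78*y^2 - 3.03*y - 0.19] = 0.72*y^2 + 2.28*y + 7.56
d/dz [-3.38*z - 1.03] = -3.38000000000000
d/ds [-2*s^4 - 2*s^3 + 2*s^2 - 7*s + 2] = -8*s^3 - 6*s^2 + 4*s - 7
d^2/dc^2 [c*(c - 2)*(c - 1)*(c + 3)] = 12*c^2 - 14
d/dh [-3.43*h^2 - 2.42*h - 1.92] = -6.86*h - 2.42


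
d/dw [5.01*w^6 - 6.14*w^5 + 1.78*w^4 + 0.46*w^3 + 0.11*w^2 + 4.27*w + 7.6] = 30.06*w^5 - 30.7*w^4 + 7.12*w^3 + 1.38*w^2 + 0.22*w + 4.27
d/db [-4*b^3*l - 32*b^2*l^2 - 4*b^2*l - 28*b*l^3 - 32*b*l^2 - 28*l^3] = 4*l*(-3*b^2 - 16*b*l - 2*b - 7*l^2 - 8*l)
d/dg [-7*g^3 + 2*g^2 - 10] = g*(4 - 21*g)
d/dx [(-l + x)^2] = -2*l + 2*x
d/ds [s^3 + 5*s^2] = s*(3*s + 10)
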